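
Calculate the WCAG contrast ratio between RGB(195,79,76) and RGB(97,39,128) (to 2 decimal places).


Linearize each sRGB channel c=v/255: c/12.92 if c ≤ 0.04045 else ((c+0.055)/1.055)^2.4
L = 0.2126×R_lin + 0.7152×G_lin + 0.0722×B_lin
Color 1 (195,79,76):
  R=195: 195/255≈0.7647 > 0.04045 → ((0.7647+0.055)/1.055)^2.4 ≈ 0.54572
  G=79: 79/255≈0.3098 > 0.04045 → ((0.3098+0.055)/1.055)^2.4 ≈ 0.07819
  B=76: 76/255≈0.2980 > 0.04045 → ((0.2980+0.055)/1.055)^2.4 ≈ 0.07227
  L1 = 0.2126×0.54572 + 0.7152×0.07819 + 0.0722×0.07227 ≈ 0.17716
Color 2 (97,39,128):
  R=97: 97/255≈0.3804 > 0.04045 → ((0.3804+0.055)/1.055)^2.4 ≈ 0.11954
  G=39: 39/255≈0.1529 > 0.04045 → ((0.1529+0.055)/1.055)^2.4 ≈ 0.02029
  B=128: 128/255≈0.5020 > 0.04045 → ((0.5020+0.055)/1.055)^2.4 ≈ 0.21586
  L2 = 0.2126×0.11954 + 0.7152×0.02029 + 0.0722×0.21586 ≈ 0.05551
Lighter = 0.17716, Darker = 0.05551
Ratio = (L_lighter + 0.05) / (L_darker + 0.05)
Ratio = (0.17716 + 0.05) / (0.05551 + 0.05) = 0.22716 / 0.10551 ≈ 2.1530
Ratio ≈ 2.15:1


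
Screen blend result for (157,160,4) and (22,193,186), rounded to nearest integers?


Screen: C = 255 - (255-A)×(255-B)/255, rounded to nearest integer
R: 255 - (255-157)×(255-22)/255 = 255 - 22834/255 ≈ 255 - 89.545 = 165.455 → 165
G: 255 - (255-160)×(255-193)/255 = 255 - 5890/255 ≈ 255 - 23.098 = 231.902 → 232
B: 255 - (255-4)×(255-186)/255 = 255 - 17319/255 ≈ 255 - 67.918 = 187.082 → 187
= RGB(165, 232, 187)


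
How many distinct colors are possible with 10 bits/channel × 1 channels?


Total bits = 10 bits/channel × 1 channels = 10 bits
Distinct colors = 2^10
= 1,024 colors


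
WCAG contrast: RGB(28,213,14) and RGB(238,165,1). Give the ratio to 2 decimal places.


Linearize each sRGB channel c=v/255: c/12.92 if c ≤ 0.04045 else ((c+0.055)/1.055)^2.4
L = 0.2126×R_lin + 0.7152×G_lin + 0.0722×B_lin
Color 1 (28,213,14):
  R=28: 28/255≈0.1098 > 0.04045 → ((0.1098+0.055)/1.055)^2.4 ≈ 0.01161
  G=213: 213/255≈0.8353 > 0.04045 → ((0.8353+0.055)/1.055)^2.4 ≈ 0.66539
  B=14: 14/255≈0.0549 > 0.04045 → ((0.0549+0.055)/1.055)^2.4 ≈ 0.00439
  L1 = 0.2126×0.01161 + 0.7152×0.66539 + 0.0722×0.00439 ≈ 0.47867
Color 2 (238,165,1):
  R=238: 238/255≈0.9333 > 0.04045 → ((0.9333+0.055)/1.055)^2.4 ≈ 0.85499
  G=165: 165/255≈0.6471 > 0.04045 → ((0.6471+0.055)/1.055)^2.4 ≈ 0.37626
  B=1: 1/255≈0.0039 ≤ 0.04045 → 0.0039/12.92 ≈ 0.00030
  L2 = 0.2126×0.85499 + 0.7152×0.37626 + 0.0722×0.00030 ≈ 0.45090
Lighter = 0.47867, Darker = 0.45090
Ratio = (L_lighter + 0.05) / (L_darker + 0.05)
Ratio = (0.47867 + 0.05) / (0.45090 + 0.05) = 0.52867 / 0.50090 ≈ 1.0555
Ratio ≈ 1.06:1


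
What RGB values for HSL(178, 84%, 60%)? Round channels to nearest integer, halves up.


H=178°, S=0.84, L=0.60
C = (1-|2L-1|)×S = (1-|0.20|)×0.84 = 0.672
H' = H/60 = 178/60 ≈ 2.9667; X = C×(1-|H' mod 2 - 1|) = 0.6496
m = L - C/2 = 0.60 - 0.336 = 0.264
Sector ⌊H'⌋ = 2 → (R',G',B') = (0.0, 0.672, 0.6496)
RGB = ((R'+m)×255, (G'+m)×255, (B'+m)×255) = (67.32, 238.68, 232.968)
Round half up → RGB(67, 239, 233)


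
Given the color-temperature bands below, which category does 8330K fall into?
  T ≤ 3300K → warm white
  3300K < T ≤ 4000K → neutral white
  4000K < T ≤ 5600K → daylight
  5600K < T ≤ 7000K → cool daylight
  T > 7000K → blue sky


Temperature: 8330K
8330K > 7000K → blue sky
Classification: blue sky


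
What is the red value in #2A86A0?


Color: #2A86A0
R = 2A = 42
G = 86 = 134
B = A0 = 160
Red = 42


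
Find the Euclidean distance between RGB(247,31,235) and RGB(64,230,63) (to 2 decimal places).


d = √[(R₁-R₂)² + (G₁-G₂)² + (B₁-B₂)²]
d = √[(247-64)² + (31-230)² + (235-63)²]
d = √[33489 + 39601 + 29584]
d = √102674
d ≈ 320.43


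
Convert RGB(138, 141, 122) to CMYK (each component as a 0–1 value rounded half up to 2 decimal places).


R'=138/255≈0.5412, G'=141/255≈0.5529, B'=122/255≈0.4784
K = 1 - max(R',G',B') = 1 - 141/255 = 114/255 = 0.44705… → 0.45
(1-R'-K)/(1-K) simplifies to (max-R)/max with max = 141:
C = (141-138)/141 = 3/141 = 0.02127… → 0.02
M = (141-141)/141 = 0/141 = 0 → 0.00
Y = (141-122)/141 = 19/141 = 0.13475… → 0.13
= CMYK(0.02, 0.00, 0.13, 0.45)


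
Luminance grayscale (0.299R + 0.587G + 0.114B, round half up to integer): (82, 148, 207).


Gray = 0.299×R + 0.587×G + 0.114×B
Gray = 0.299×82 + 0.587×148 + 0.114×207
Gray = 24.518 + 86.876 + 23.598
Gray = 134.992 → round half up → 135
Gray = 135


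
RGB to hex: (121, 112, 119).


R = 121 → 79 (hex)
G = 112 → 70 (hex)
B = 119 → 77 (hex)
Hex = #797077


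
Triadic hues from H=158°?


Triadic: equally spaced at 120° intervals
H1 = 158°
H2 = (158 + 120) mod 360 = 278°
H3 = (158 + 240) mod 360 = 38°
Triadic = 158°, 278°, 38°


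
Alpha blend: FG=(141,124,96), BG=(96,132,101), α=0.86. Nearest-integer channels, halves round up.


C = α×F + (1-α)×B, with 1-α = 0.14
R: 0.86×141 + 0.14×96 = 121.26 + 13.44 = 134.70 → 135
G: 0.86×124 + 0.14×132 = 106.64 + 18.48 = 125.12 → 125
B: 0.86×96 + 0.14×101 = 82.56 + 14.14 = 96.70 → 97
= RGB(135, 125, 97)


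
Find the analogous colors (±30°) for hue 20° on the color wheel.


Base hue: 20°
Left analog: (20 - 30) mod 360 = 350°
Right analog: (20 + 30) mod 360 = 50°
Analogous hues = 350° and 50°


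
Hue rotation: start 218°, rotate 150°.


New hue = (H + rotation) mod 360
New hue = (218 + 150) mod 360
= 368 mod 360
= 8°


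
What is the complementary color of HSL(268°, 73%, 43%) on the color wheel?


Complement = opposite side of color wheel = hue + 180°
H' = (268 + 180) mod 360 = 88°
S and L unchanged.
= HSL(88°, 73%, 43%)


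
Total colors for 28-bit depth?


Colors = 2^bits = 2^28
= 268,435,456 colors


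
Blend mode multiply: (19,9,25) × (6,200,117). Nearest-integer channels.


Multiply: C = A×B/255, rounded to nearest integer
R: 19×6/255 = 114/255 ≈ 0.447 → 0
G: 9×200/255 = 1800/255 ≈ 7.059 → 7
B: 25×117/255 = 2925/255 ≈ 11.471 → 11
= RGB(0, 7, 11)


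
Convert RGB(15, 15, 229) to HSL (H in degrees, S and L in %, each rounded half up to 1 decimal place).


Normalize: R'=15/255≈0.0588, G'=15/255≈0.0588, B'=229/255≈0.8980
Max=229/255, Min=15/255, Δ=Max-Min=214/255
L = (Max+Min)/2 = (229+15)/510 = 244/510 = 0.47843… → L = 47.8%
L ≤ 0.5 → S = Δ/(Max+Min) = 214/(229+15) = 214/244 = 0.87704… → S = 87.7%
(the 1/255 factors cancel in S and H, so raw channel differences can be used)
Max is B' → H = 60 × ((R-G)/Δ + 4) = 60 × ((15-15)/214 + 4)
  0/214 + 4 = 0 + 4 = 4
  H = 60 × 4 = 240° → H = 240.0°
= HSL(240.0°, 87.7%, 47.8%)


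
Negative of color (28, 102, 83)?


Invert: (255-R, 255-G, 255-B)
R: 255-28 = 227
G: 255-102 = 153
B: 255-83 = 172
= RGB(227, 153, 172)


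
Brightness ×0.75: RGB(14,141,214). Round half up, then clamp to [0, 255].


Multiply each channel by 0.75, round half up, clamp to [0, 255]
R: 14×0.75 = 10.5 → round → 11
G: 141×0.75 = 105.75 → round → 106
B: 214×0.75 = 160.5 → round → 161
= RGB(11, 106, 161)


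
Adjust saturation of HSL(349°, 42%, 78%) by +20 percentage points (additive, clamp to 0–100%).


Original S = 42%
Adjustment = +20 percentage points
New S = 42 + (20) = 62
Clamp to [0, 100] → 62
= HSL(349°, 62%, 78%)


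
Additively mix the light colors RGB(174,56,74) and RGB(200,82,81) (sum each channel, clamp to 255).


Additive: each channel = min(255, C₁+C₂)
R: 174+200 = 374 → 255
G: 56+82 = 138 → 138
B: 74+81 = 155 → 155
= RGB(255, 138, 155)


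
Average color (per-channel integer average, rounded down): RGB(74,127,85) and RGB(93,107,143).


Midpoint: each channel = ⌊(C₁+C₂)/2⌋
R: ⌊(74+93)/2⌋ = 83
G: ⌊(127+107)/2⌋ = 117
B: ⌊(85+143)/2⌋ = 114
= RGB(83, 117, 114)


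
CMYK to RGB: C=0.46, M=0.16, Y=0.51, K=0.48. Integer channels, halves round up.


R = 255 × (1-C) × (1-K) = 255 × 0.54 × 0.52 = 71.604 → 72
G = 255 × (1-M) × (1-K) = 255 × 0.84 × 0.52 = 111.384 → 111
B = 255 × (1-Y) × (1-K) = 255 × 0.49 × 0.52 = 64.974 → 65
= RGB(72, 111, 65)


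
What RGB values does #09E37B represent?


09 → 9 (R)
E3 → 227 (G)
7B → 123 (B)
= RGB(9, 227, 123)


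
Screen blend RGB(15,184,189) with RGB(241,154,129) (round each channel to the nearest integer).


Screen: C = 255 - (255-A)×(255-B)/255, rounded to nearest integer
R: 255 - (255-15)×(255-241)/255 = 255 - 3360/255 ≈ 255 - 13.176 = 241.824 → 242
G: 255 - (255-184)×(255-154)/255 = 255 - 7171/255 ≈ 255 - 28.122 = 226.878 → 227
B: 255 - (255-189)×(255-129)/255 = 255 - 8316/255 ≈ 255 - 32.612 = 222.388 → 222
= RGB(242, 227, 222)


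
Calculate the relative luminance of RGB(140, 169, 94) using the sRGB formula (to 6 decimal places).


Linearize each channel (sRGB transfer function): c = v/255; c_lin = c/12.92 if c ≤ 0.04045, else ((c+0.055)/1.055)^2.4
  R: 140/255 ≈ 0.549020 > 0.04045 → ((0.549020+0.055)/1.055)^2.4 ≈ 0.262251
  G: 169/255 ≈ 0.662745 > 0.04045 → ((0.662745+0.055)/1.055)^2.4 ≈ 0.396755
  B: 94/255 ≈ 0.368627 > 0.04045 → ((0.368627+0.055)/1.055)^2.4 ≈ 0.111932
R_lin = 0.262251, G_lin = 0.396755, B_lin = 0.111932
L = 0.2126×R + 0.7152×G + 0.0722×B
L = 0.2126×0.262251 + 0.7152×0.396755 + 0.0722×0.111932
L ≈ 0.347595


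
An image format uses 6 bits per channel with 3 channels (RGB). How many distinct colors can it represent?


Total bits = 6 bits/channel × 3 channels = 18 bits
Distinct colors = 2^18
= 262,144 colors


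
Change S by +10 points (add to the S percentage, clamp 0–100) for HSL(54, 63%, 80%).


Original S = 63%
Adjustment = +10 percentage points
New S = 63 + (10) = 73
Clamp to [0, 100] → 73
= HSL(54°, 73%, 80%)


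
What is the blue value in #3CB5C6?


Color: #3CB5C6
R = 3C = 60
G = B5 = 181
B = C6 = 198
Blue = 198


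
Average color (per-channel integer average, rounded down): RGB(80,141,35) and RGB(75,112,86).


Midpoint: each channel = ⌊(C₁+C₂)/2⌋
R: ⌊(80+75)/2⌋ = 77
G: ⌊(141+112)/2⌋ = 126
B: ⌊(35+86)/2⌋ = 60
= RGB(77, 126, 60)


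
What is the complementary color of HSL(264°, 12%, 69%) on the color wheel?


Complement = opposite side of color wheel = hue + 180°
H' = (264 + 180) mod 360 = 84°
S and L unchanged.
= HSL(84°, 12%, 69%)


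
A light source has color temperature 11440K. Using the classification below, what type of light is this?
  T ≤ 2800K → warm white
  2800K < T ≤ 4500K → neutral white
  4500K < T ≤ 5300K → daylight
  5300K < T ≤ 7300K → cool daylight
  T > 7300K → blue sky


Temperature: 11440K
11440K > 7300K → blue sky
Classification: blue sky


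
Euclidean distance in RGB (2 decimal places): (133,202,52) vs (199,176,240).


d = √[(R₁-R₂)² + (G₁-G₂)² + (B₁-B₂)²]
d = √[(133-199)² + (202-176)² + (52-240)²]
d = √[4356 + 676 + 35344]
d = √40376
d ≈ 200.94


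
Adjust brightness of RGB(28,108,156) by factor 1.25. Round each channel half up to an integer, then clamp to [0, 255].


Multiply each channel by 1.25, round half up, clamp to [0, 255]
R: 28×1.25 = 35
G: 108×1.25 = 135
B: 156×1.25 = 195
= RGB(35, 135, 195)


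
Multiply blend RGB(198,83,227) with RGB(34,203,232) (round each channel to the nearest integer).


Multiply: C = A×B/255, rounded to nearest integer
R: 198×34/255 = 6732/255 ≈ 26.400 → 26
G: 83×203/255 = 16849/255 ≈ 66.075 → 66
B: 227×232/255 = 52664/255 ≈ 206.525 → 207
= RGB(26, 66, 207)


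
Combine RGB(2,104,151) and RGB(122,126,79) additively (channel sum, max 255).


Additive: each channel = min(255, C₁+C₂)
R: 2+122 = 124 → 124
G: 104+126 = 230 → 230
B: 151+79 = 230 → 230
= RGB(124, 230, 230)


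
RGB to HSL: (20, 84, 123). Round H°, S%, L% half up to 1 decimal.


Normalize: R'=20/255≈0.0784, G'=84/255≈0.3294, B'=123/255≈0.4824
Max=123/255, Min=20/255, Δ=Max-Min=103/255
L = (Max+Min)/2 = (123+20)/510 = 143/510 = 0.28039… → L = 28.0%
L ≤ 0.5 → S = Δ/(Max+Min) = 103/(123+20) = 103/143 = 0.72027… → S = 72.0%
(the 1/255 factors cancel in S and H, so raw channel differences can be used)
Max is B' → H = 60 × ((R-G)/Δ + 4) = 60 × ((20-84)/103 + 4)
  -64/103 + 4 = -0.6213… + 4 = 3.3786…
  H = 60 × 3.3786… = 202.718…° → H = 202.7°
= HSL(202.7°, 72.0%, 28.0%)


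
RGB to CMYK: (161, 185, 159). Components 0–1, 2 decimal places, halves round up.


R'=161/255≈0.6314, G'=185/255≈0.7255, B'=159/255≈0.6235
K = 1 - max(R',G',B') = 1 - 185/255 = 70/255 = 0.27450… → 0.27
(1-R'-K)/(1-K) simplifies to (max-R)/max with max = 185:
C = (185-161)/185 = 24/185 = 0.12972… → 0.13
M = (185-185)/185 = 0/185 = 0 → 0.00
Y = (185-159)/185 = 26/185 = 0.14054… → 0.14
= CMYK(0.13, 0.00, 0.14, 0.27)


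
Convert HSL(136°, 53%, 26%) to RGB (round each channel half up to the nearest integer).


H=136°, S=0.53, L=0.26
C = (1-|2L-1|)×S = (1-|-0.48|)×0.53 = 0.2756
H' = H/60 = 136/60 ≈ 2.2667; X = C×(1-|H' mod 2 - 1|) ≈ 0.0735
m = L - C/2 = 0.26 - 0.1378 = 0.1222
Sector ⌊H'⌋ = 2 → (R',G',B') = (0.0, 0.2756, ≈0.0735)
RGB = ((R'+m)×255, (G'+m)×255, (B'+m)×255) = (31.161, 101.439, 49.9018)
Round half up → RGB(31, 101, 50)


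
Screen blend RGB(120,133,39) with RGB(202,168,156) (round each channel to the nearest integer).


Screen: C = 255 - (255-A)×(255-B)/255, rounded to nearest integer
R: 255 - (255-120)×(255-202)/255 = 255 - 7155/255 ≈ 255 - 28.059 = 226.941 → 227
G: 255 - (255-133)×(255-168)/255 = 255 - 10614/255 ≈ 255 - 41.624 = 213.376 → 213
B: 255 - (255-39)×(255-156)/255 = 255 - 21384/255 ≈ 255 - 83.859 = 171.141 → 171
= RGB(227, 213, 171)


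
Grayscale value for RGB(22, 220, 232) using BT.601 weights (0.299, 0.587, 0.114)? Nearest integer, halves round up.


Gray = 0.299×R + 0.587×G + 0.114×B
Gray = 0.299×22 + 0.587×220 + 0.114×232
Gray = 6.578 + 129.140 + 26.448
Gray = 162.166 → round half up → 162
Gray = 162


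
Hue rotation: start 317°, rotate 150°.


New hue = (H + rotation) mod 360
New hue = (317 + 150) mod 360
= 467 mod 360
= 107°


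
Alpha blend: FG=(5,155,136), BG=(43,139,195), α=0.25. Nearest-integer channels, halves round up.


C = α×F + (1-α)×B, with 1-α = 0.75
R: 0.25×5 + 0.75×43 = 1.25 + 32.25 = 33.50 → 34
G: 0.25×155 + 0.75×139 = 38.75 + 104.25 = 143.00 → 143
B: 0.25×136 + 0.75×195 = 34.00 + 146.25 = 180.25 → 180
= RGB(34, 143, 180)


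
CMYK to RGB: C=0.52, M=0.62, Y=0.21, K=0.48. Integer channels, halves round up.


R = 255 × (1-C) × (1-K) = 255 × 0.48 × 0.52 = 63.648 → 64
G = 255 × (1-M) × (1-K) = 255 × 0.38 × 0.52 = 50.388 → 50
B = 255 × (1-Y) × (1-K) = 255 × 0.79 × 0.52 = 104.754 → 105
= RGB(64, 50, 105)


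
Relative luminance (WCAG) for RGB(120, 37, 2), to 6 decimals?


Linearize each channel (sRGB transfer function): c = v/255; c_lin = c/12.92 if c ≤ 0.04045, else ((c+0.055)/1.055)^2.4
  R: 120/255 ≈ 0.470588 > 0.04045 → ((0.470588+0.055)/1.055)^2.4 ≈ 0.187821
  G: 37/255 ≈ 0.145098 > 0.04045 → ((0.145098+0.055)/1.055)^2.4 ≈ 0.018500
  B: 2/255 ≈ 0.007843 ≤ 0.04045 → 0.007843/12.92 ≈ 0.000607
R_lin = 0.187821, G_lin = 0.018500, B_lin = 0.000607
L = 0.2126×R + 0.7152×G + 0.0722×B
L = 0.2126×0.187821 + 0.7152×0.018500 + 0.0722×0.000607
L ≈ 0.053206


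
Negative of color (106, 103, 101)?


Invert: (255-R, 255-G, 255-B)
R: 255-106 = 149
G: 255-103 = 152
B: 255-101 = 154
= RGB(149, 152, 154)


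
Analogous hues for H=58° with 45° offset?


Base hue: 58°
Left analog: (58 - 45) mod 360 = 13°
Right analog: (58 + 45) mod 360 = 103°
Analogous hues = 13° and 103°


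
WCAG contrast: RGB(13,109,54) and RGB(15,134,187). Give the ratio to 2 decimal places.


Linearize each sRGB channel c=v/255: c/12.92 if c ≤ 0.04045 else ((c+0.055)/1.055)^2.4
L = 0.2126×R_lin + 0.7152×G_lin + 0.0722×B_lin
Color 1 (13,109,54):
  R=13: 13/255≈0.0510 > 0.04045 → ((0.0510+0.055)/1.055)^2.4 ≈ 0.00402
  G=109: 109/255≈0.4275 > 0.04045 → ((0.4275+0.055)/1.055)^2.4 ≈ 0.15293
  B=54: 54/255≈0.2118 > 0.04045 → ((0.2118+0.055)/1.055)^2.4 ≈ 0.03689
  L1 = 0.2126×0.00402 + 0.7152×0.15293 + 0.0722×0.03689 ≈ 0.11289
Color 2 (15,134,187):
  R=15: 15/255≈0.0588 > 0.04045 → ((0.0588+0.055)/1.055)^2.4 ≈ 0.00478
  G=134: 134/255≈0.5255 > 0.04045 → ((0.5255+0.055)/1.055)^2.4 ≈ 0.23840
  B=187: 187/255≈0.7333 > 0.04045 → ((0.7333+0.055)/1.055)^2.4 ≈ 0.49693
  L2 = 0.2126×0.00478 + 0.7152×0.23840 + 0.0722×0.49693 ≈ 0.20740
Lighter = 0.20740, Darker = 0.11289
Ratio = (L_lighter + 0.05) / (L_darker + 0.05)
Ratio = (0.20740 + 0.05) / (0.11289 + 0.05) = 0.25740 / 0.16289 ≈ 1.5802
Ratio ≈ 1.58:1


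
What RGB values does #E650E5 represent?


E6 → 230 (R)
50 → 80 (G)
E5 → 229 (B)
= RGB(230, 80, 229)


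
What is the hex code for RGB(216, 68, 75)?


R = 216 → D8 (hex)
G = 68 → 44 (hex)
B = 75 → 4B (hex)
Hex = #D8444B


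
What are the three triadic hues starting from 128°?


Triadic: equally spaced at 120° intervals
H1 = 128°
H2 = (128 + 120) mod 360 = 248°
H3 = (128 + 240) mod 360 = 8°
Triadic = 128°, 248°, 8°


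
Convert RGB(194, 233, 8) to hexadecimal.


R = 194 → C2 (hex)
G = 233 → E9 (hex)
B = 8 → 08 (hex)
Hex = #C2E908


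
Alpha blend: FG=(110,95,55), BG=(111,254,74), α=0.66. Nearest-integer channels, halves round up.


C = α×F + (1-α)×B, with 1-α = 0.34
R: 0.66×110 + 0.34×111 = 72.60 + 37.74 = 110.34 → 110
G: 0.66×95 + 0.34×254 = 62.70 + 86.36 = 149.06 → 149
B: 0.66×55 + 0.34×74 = 36.30 + 25.16 = 61.46 → 61
= RGB(110, 149, 61)


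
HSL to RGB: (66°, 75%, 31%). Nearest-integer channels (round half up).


H=66°, S=0.75, L=0.31
C = (1-|2L-1|)×S = (1-|-0.38|)×0.75 = 0.465
H' = H/60 = 66/60 ≈ 1.1000; X = C×(1-|H' mod 2 - 1|) = 0.4185
m = L - C/2 = 0.31 - 0.2325 = 0.0775
Sector ⌊H'⌋ = 1 → (R',G',B') = (0.4185, 0.465, 0.0)
RGB = ((R'+m)×255, (G'+m)×255, (B'+m)×255) = (126.48, 138.3375, 19.7625)
Round half up → RGB(126, 138, 20)


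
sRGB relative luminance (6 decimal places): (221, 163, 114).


Linearize each channel (sRGB transfer function): c = v/255; c_lin = c/12.92 if c ≤ 0.04045, else ((c+0.055)/1.055)^2.4
  R: 221/255 ≈ 0.866667 > 0.04045 → ((0.866667+0.055)/1.055)^2.4 ≈ 0.723055
  G: 163/255 ≈ 0.639216 > 0.04045 → ((0.639216+0.055)/1.055)^2.4 ≈ 0.366253
  B: 114/255 ≈ 0.447059 > 0.04045 → ((0.447059+0.055)/1.055)^2.4 ≈ 0.168269
R_lin = 0.723055, G_lin = 0.366253, B_lin = 0.168269
L = 0.2126×R + 0.7152×G + 0.0722×B
L = 0.2126×0.723055 + 0.7152×0.366253 + 0.0722×0.168269
L ≈ 0.427814


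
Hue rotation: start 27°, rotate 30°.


New hue = (H + rotation) mod 360
New hue = (27 + 30) mod 360
= 57 mod 360
= 57°


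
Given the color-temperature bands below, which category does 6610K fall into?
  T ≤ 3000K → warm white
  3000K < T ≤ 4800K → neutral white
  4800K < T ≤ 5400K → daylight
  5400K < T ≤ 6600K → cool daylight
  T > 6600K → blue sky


Temperature: 6610K
6610K > 6600K → blue sky
Classification: blue sky


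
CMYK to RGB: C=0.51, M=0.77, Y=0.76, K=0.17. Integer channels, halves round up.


R = 255 × (1-C) × (1-K) = 255 × 0.49 × 0.83 = 103.7085 → 104
G = 255 × (1-M) × (1-K) = 255 × 0.23 × 0.83 = 48.6795 → 49
B = 255 × (1-Y) × (1-K) = 255 × 0.24 × 0.83 = 50.796 → 51
= RGB(104, 49, 51)


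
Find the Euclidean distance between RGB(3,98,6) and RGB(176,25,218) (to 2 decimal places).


d = √[(R₁-R₂)² + (G₁-G₂)² + (B₁-B₂)²]
d = √[(3-176)² + (98-25)² + (6-218)²]
d = √[29929 + 5329 + 44944]
d = √80202
d ≈ 283.20


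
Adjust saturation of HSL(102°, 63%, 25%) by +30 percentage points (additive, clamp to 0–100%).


Original S = 63%
Adjustment = +30 percentage points
New S = 63 + (30) = 93
Clamp to [0, 100] → 93
= HSL(102°, 93%, 25%)


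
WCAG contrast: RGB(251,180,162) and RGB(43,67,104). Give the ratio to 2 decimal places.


Linearize each sRGB channel c=v/255: c/12.92 if c ≤ 0.04045 else ((c+0.055)/1.055)^2.4
L = 0.2126×R_lin + 0.7152×G_lin + 0.0722×B_lin
Color 1 (251,180,162):
  R=251: 251/255≈0.9843 > 0.04045 → ((0.9843+0.055)/1.055)^2.4 ≈ 0.96469
  G=180: 180/255≈0.7059 > 0.04045 → ((0.7059+0.055)/1.055)^2.4 ≈ 0.45641
  B=162: 162/255≈0.6353 > 0.04045 → ((0.6353+0.055)/1.055)^2.4 ≈ 0.36131
  L1 = 0.2126×0.96469 + 0.7152×0.45641 + 0.0722×0.36131 ≈ 0.55760
Color 2 (43,67,104):
  R=43: 43/255≈0.1686 > 0.04045 → ((0.1686+0.055)/1.055)^2.4 ≈ 0.02416
  G=67: 67/255≈0.2627 > 0.04045 → ((0.2627+0.055)/1.055)^2.4 ≈ 0.05613
  B=104: 104/255≈0.4078 > 0.04045 → ((0.4078+0.055)/1.055)^2.4 ≈ 0.13843
  L2 = 0.2126×0.02416 + 0.7152×0.05613 + 0.0722×0.13843 ≈ 0.05527
Lighter = 0.55760, Darker = 0.05527
Ratio = (L_lighter + 0.05) / (L_darker + 0.05)
Ratio = (0.55760 + 0.05) / (0.05527 + 0.05) = 0.60760 / 0.10527 ≈ 5.7717
Ratio ≈ 5.77:1


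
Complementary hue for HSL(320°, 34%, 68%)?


Complement = opposite side of color wheel = hue + 180°
H' = (320 + 180) mod 360 = 140°
S and L unchanged.
= HSL(140°, 34%, 68%)


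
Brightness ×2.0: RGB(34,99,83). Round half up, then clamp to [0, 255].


Multiply each channel by 2.0, round half up, clamp to [0, 255]
R: 34×2.0 = 68
G: 99×2.0 = 198
B: 83×2.0 = 166
= RGB(68, 198, 166)


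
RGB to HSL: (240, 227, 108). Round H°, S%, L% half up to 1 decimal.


Normalize: R'=240/255≈0.9412, G'=227/255≈0.8902, B'=108/255≈0.4235
Max=240/255, Min=108/255, Δ=Max-Min=132/255
L = (Max+Min)/2 = (240+108)/510 = 348/510 = 0.68235… → L = 68.2%
L > 0.5 → S = Δ/(2-Max-Min) = 132/(510-240-108) = 132/162 = 0.81481… → S = 81.5%
(the 1/255 factors cancel in S and H, so raw channel differences can be used)
Max is R' → H = 60 × (((G-B)/Δ) mod 6) = 60 × (((227-108)/132) mod 6)
  119/132 = 0.9015…
  H = 60 × 0.9015… = 54.090…° → H = 54.1°
= HSL(54.1°, 81.5%, 68.2%)


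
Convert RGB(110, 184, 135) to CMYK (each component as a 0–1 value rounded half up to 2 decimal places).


R'=110/255≈0.4314, G'=184/255≈0.7216, B'=135/255≈0.5294
K = 1 - max(R',G',B') = 1 - 184/255 = 71/255 = 0.27843… → 0.28
(1-R'-K)/(1-K) simplifies to (max-R)/max with max = 184:
C = (184-110)/184 = 74/184 = 0.40217… → 0.40
M = (184-184)/184 = 0/184 = 0 → 0.00
Y = (184-135)/184 = 49/184 = 0.26630… → 0.27
= CMYK(0.40, 0.00, 0.27, 0.28)


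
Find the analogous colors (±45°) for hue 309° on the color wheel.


Base hue: 309°
Left analog: (309 - 45) mod 360 = 264°
Right analog: (309 + 45) mod 360 = 354°
Analogous hues = 264° and 354°


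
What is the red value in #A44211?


Color: #A44211
R = A4 = 164
G = 42 = 66
B = 11 = 17
Red = 164


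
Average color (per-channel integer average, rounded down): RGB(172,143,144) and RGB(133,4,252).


Midpoint: each channel = ⌊(C₁+C₂)/2⌋
R: ⌊(172+133)/2⌋ = 152
G: ⌊(143+4)/2⌋ = 73
B: ⌊(144+252)/2⌋ = 198
= RGB(152, 73, 198)


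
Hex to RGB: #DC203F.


DC → 220 (R)
20 → 32 (G)
3F → 63 (B)
= RGB(220, 32, 63)


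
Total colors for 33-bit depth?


Colors = 2^bits = 2^33
= 8,589,934,592 colors


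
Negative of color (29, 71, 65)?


Invert: (255-R, 255-G, 255-B)
R: 255-29 = 226
G: 255-71 = 184
B: 255-65 = 190
= RGB(226, 184, 190)


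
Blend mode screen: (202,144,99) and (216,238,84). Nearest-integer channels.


Screen: C = 255 - (255-A)×(255-B)/255, rounded to nearest integer
R: 255 - (255-202)×(255-216)/255 = 255 - 2067/255 ≈ 255 - 8.106 = 246.894 → 247
G: 255 - (255-144)×(255-238)/255 = 255 - 1887/255 ≈ 255 - 7.400 = 247.600 → 248
B: 255 - (255-99)×(255-84)/255 = 255 - 26676/255 ≈ 255 - 104.612 = 150.388 → 150
= RGB(247, 248, 150)


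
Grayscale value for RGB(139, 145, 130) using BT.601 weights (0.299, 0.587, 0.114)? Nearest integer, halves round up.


Gray = 0.299×R + 0.587×G + 0.114×B
Gray = 0.299×139 + 0.587×145 + 0.114×130
Gray = 41.561 + 85.115 + 14.820
Gray = 141.496 → round half up → 141
Gray = 141


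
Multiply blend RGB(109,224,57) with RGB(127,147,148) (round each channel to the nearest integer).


Multiply: C = A×B/255, rounded to nearest integer
R: 109×127/255 = 13843/255 ≈ 54.286 → 54
G: 224×147/255 = 32928/255 ≈ 129.129 → 129
B: 57×148/255 = 8436/255 ≈ 33.082 → 33
= RGB(54, 129, 33)


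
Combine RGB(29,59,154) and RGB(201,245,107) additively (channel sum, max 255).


Additive: each channel = min(255, C₁+C₂)
R: 29+201 = 230 → 230
G: 59+245 = 304 → 255
B: 154+107 = 261 → 255
= RGB(230, 255, 255)


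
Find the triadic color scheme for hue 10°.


Triadic: equally spaced at 120° intervals
H1 = 10°
H2 = (10 + 120) mod 360 = 130°
H3 = (10 + 240) mod 360 = 250°
Triadic = 10°, 130°, 250°


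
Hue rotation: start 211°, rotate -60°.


New hue = (H + rotation) mod 360
New hue = (211 -60) mod 360
= 151 mod 360
= 151°


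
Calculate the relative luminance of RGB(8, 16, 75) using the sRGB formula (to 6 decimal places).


Linearize each channel (sRGB transfer function): c = v/255; c_lin = c/12.92 if c ≤ 0.04045, else ((c+0.055)/1.055)^2.4
  R: 8/255 ≈ 0.031373 ≤ 0.04045 → 0.031373/12.92 ≈ 0.002428
  G: 16/255 ≈ 0.062745 > 0.04045 → ((0.062745+0.055)/1.055)^2.4 ≈ 0.005182
  B: 75/255 ≈ 0.294118 > 0.04045 → ((0.294118+0.055)/1.055)^2.4 ≈ 0.070360
R_lin = 0.002428, G_lin = 0.005182, B_lin = 0.070360
L = 0.2126×R + 0.7152×G + 0.0722×B
L = 0.2126×0.002428 + 0.7152×0.005182 + 0.0722×0.070360
L ≈ 0.009302


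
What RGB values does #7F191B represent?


7F → 127 (R)
19 → 25 (G)
1B → 27 (B)
= RGB(127, 25, 27)


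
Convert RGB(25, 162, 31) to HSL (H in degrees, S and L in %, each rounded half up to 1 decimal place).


Normalize: R'=25/255≈0.0980, G'=162/255≈0.6353, B'=31/255≈0.1216
Max=162/255, Min=25/255, Δ=Max-Min=137/255
L = (Max+Min)/2 = (162+25)/510 = 187/510 = 0.36666… → L = 36.7%
L ≤ 0.5 → S = Δ/(Max+Min) = 137/(162+25) = 137/187 = 0.73262… → S = 73.3%
(the 1/255 factors cancel in S and H, so raw channel differences can be used)
Max is G' → H = 60 × ((B-R)/Δ + 2) = 60 × ((31-25)/137 + 2)
  6/137 + 2 = 0.0437… + 2 = 2.0437…
  H = 60 × 2.0437… = 122.627…° → H = 122.6°
= HSL(122.6°, 73.3%, 36.7%)


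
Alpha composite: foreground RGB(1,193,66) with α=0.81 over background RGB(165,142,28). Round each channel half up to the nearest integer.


C = α×F + (1-α)×B, with 1-α = 0.19
R: 0.81×1 + 0.19×165 = 0.81 + 31.35 = 32.16 → 32
G: 0.81×193 + 0.19×142 = 156.33 + 26.98 = 183.31 → 183
B: 0.81×66 + 0.19×28 = 53.46 + 5.32 = 58.78 → 59
= RGB(32, 183, 59)


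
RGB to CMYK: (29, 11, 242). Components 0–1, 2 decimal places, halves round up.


R'=29/255≈0.1137, G'=11/255≈0.0431, B'=242/255≈0.9490
K = 1 - max(R',G',B') = 1 - 242/255 = 13/255 = 0.05098… → 0.05
(1-R'-K)/(1-K) simplifies to (max-R)/max with max = 242:
C = (242-29)/242 = 213/242 = 0.88016… → 0.88
M = (242-11)/242 = 231/242 = 0.95454… → 0.95
Y = (242-242)/242 = 0/242 = 0 → 0.00
= CMYK(0.88, 0.95, 0.00, 0.05)


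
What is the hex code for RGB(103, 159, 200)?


R = 103 → 67 (hex)
G = 159 → 9F (hex)
B = 200 → C8 (hex)
Hex = #679FC8


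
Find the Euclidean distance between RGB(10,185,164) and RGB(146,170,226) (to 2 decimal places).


d = √[(R₁-R₂)² + (G₁-G₂)² + (B₁-B₂)²]
d = √[(10-146)² + (185-170)² + (164-226)²]
d = √[18496 + 225 + 3844]
d = √22565
d ≈ 150.22


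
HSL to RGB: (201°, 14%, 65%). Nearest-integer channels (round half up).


H=201°, S=0.14, L=0.65
C = (1-|2L-1|)×S = (1-|0.30|)×0.14 = 0.098
H' = H/60 = 201/60 ≈ 3.3500; X = C×(1-|H' mod 2 - 1|) = 0.0637
m = L - C/2 = 0.65 - 0.049 = 0.601
Sector ⌊H'⌋ = 3 → (R',G',B') = (0.0, 0.0637, 0.098)
RGB = ((R'+m)×255, (G'+m)×255, (B'+m)×255) = (153.255, 169.4985, 178.245)
Round half up → RGB(153, 169, 178)


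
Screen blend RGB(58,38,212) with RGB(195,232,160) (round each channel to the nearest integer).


Screen: C = 255 - (255-A)×(255-B)/255, rounded to nearest integer
R: 255 - (255-58)×(255-195)/255 = 255 - 11820/255 ≈ 255 - 46.353 = 208.647 → 209
G: 255 - (255-38)×(255-232)/255 = 255 - 4991/255 ≈ 255 - 19.573 = 235.427 → 235
B: 255 - (255-212)×(255-160)/255 = 255 - 4085/255 ≈ 255 - 16.020 = 238.980 → 239
= RGB(209, 235, 239)


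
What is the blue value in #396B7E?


Color: #396B7E
R = 39 = 57
G = 6B = 107
B = 7E = 126
Blue = 126


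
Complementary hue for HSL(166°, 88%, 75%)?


Complement = opposite side of color wheel = hue + 180°
H' = (166 + 180) mod 360 = 346°
S and L unchanged.
= HSL(346°, 88%, 75%)


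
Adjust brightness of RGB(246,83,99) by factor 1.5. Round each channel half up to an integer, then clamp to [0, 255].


Multiply each channel by 1.5, round half up, clamp to [0, 255]
R: 246×1.5 = 369 → clamp → 255
G: 83×1.5 = 124.5 → round → 125
B: 99×1.5 = 148.5 → round → 149
= RGB(255, 125, 149)


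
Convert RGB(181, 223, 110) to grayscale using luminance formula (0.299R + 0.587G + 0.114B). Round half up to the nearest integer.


Gray = 0.299×R + 0.587×G + 0.114×B
Gray = 0.299×181 + 0.587×223 + 0.114×110
Gray = 54.119 + 130.901 + 12.540
Gray = 197.560 → round half up → 198
Gray = 198


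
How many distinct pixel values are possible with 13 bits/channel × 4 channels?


Total bits = 13 bits/channel × 4 channels = 52 bits
Distinct pixel values = 2^52
= 4,503,599,627,370,496 pixel values


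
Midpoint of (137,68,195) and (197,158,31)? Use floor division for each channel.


Midpoint: each channel = ⌊(C₁+C₂)/2⌋
R: ⌊(137+197)/2⌋ = 167
G: ⌊(68+158)/2⌋ = 113
B: ⌊(195+31)/2⌋ = 113
= RGB(167, 113, 113)


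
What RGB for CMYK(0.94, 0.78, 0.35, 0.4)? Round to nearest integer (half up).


R = 255 × (1-C) × (1-K) = 255 × 0.06 × 0.60 = 9.18 → 9
G = 255 × (1-M) × (1-K) = 255 × 0.22 × 0.60 = 33.66 → 34
B = 255 × (1-Y) × (1-K) = 255 × 0.65 × 0.60 = 99.45 → 99
= RGB(9, 34, 99)


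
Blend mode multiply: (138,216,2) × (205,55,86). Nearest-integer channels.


Multiply: C = A×B/255, rounded to nearest integer
R: 138×205/255 = 28290/255 ≈ 110.941 → 111
G: 216×55/255 = 11880/255 ≈ 46.588 → 47
B: 2×86/255 = 172/255 ≈ 0.675 → 1
= RGB(111, 47, 1)


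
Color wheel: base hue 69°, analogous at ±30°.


Base hue: 69°
Left analog: (69 - 30) mod 360 = 39°
Right analog: (69 + 30) mod 360 = 99°
Analogous hues = 39° and 99°


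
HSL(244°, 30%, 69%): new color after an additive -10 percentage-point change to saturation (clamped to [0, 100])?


Original S = 30%
Adjustment = -10 percentage points
New S = 30 + (-10) = 20
Clamp to [0, 100] → 20
= HSL(244°, 20%, 69%)


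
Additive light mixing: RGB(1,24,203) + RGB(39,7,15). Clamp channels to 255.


Additive: each channel = min(255, C₁+C₂)
R: 1+39 = 40 → 40
G: 24+7 = 31 → 31
B: 203+15 = 218 → 218
= RGB(40, 31, 218)


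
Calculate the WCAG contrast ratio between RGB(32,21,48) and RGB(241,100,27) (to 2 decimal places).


Linearize each sRGB channel c=v/255: c/12.92 if c ≤ 0.04045 else ((c+0.055)/1.055)^2.4
L = 0.2126×R_lin + 0.7152×G_lin + 0.0722×B_lin
Color 1 (32,21,48):
  R=32: 32/255≈0.1255 > 0.04045 → ((0.1255+0.055)/1.055)^2.4 ≈ 0.01444
  G=21: 21/255≈0.0824 > 0.04045 → ((0.0824+0.055)/1.055)^2.4 ≈ 0.00750
  B=48: 48/255≈0.1882 > 0.04045 → ((0.1882+0.055)/1.055)^2.4 ≈ 0.02956
  L1 = 0.2126×0.01444 + 0.7152×0.00750 + 0.0722×0.02956 ≈ 0.01057
Color 2 (241,100,27):
  R=241: 241/255≈0.9451 > 0.04045 → ((0.9451+0.055)/1.055)^2.4 ≈ 0.87962
  G=100: 100/255≈0.3922 > 0.04045 → ((0.3922+0.055)/1.055)^2.4 ≈ 0.12744
  B=27: 27/255≈0.1059 > 0.04045 → ((0.1059+0.055)/1.055)^2.4 ≈ 0.01096
  L2 = 0.2126×0.87962 + 0.7152×0.12744 + 0.0722×0.01096 ≈ 0.27894
Lighter = 0.27894, Darker = 0.01057
Ratio = (L_lighter + 0.05) / (L_darker + 0.05)
Ratio = (0.27894 + 0.05) / (0.01057 + 0.05) = 0.32894 / 0.06057 ≈ 5.4310
Ratio ≈ 5.43:1


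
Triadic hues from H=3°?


Triadic: equally spaced at 120° intervals
H1 = 3°
H2 = (3 + 120) mod 360 = 123°
H3 = (3 + 240) mod 360 = 243°
Triadic = 3°, 123°, 243°


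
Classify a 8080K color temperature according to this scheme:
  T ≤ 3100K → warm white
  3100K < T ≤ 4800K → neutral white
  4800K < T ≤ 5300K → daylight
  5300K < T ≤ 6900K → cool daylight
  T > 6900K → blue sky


Temperature: 8080K
8080K > 6900K → blue sky
Classification: blue sky


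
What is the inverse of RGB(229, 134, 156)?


Invert: (255-R, 255-G, 255-B)
R: 255-229 = 26
G: 255-134 = 121
B: 255-156 = 99
= RGB(26, 121, 99)


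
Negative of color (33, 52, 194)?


Invert: (255-R, 255-G, 255-B)
R: 255-33 = 222
G: 255-52 = 203
B: 255-194 = 61
= RGB(222, 203, 61)


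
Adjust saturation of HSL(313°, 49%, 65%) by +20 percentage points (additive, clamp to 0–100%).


Original S = 49%
Adjustment = +20 percentage points
New S = 49 + (20) = 69
Clamp to [0, 100] → 69
= HSL(313°, 69%, 65%)


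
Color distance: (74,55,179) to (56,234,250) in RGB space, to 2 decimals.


d = √[(R₁-R₂)² + (G₁-G₂)² + (B₁-B₂)²]
d = √[(74-56)² + (55-234)² + (179-250)²]
d = √[324 + 32041 + 5041]
d = √37406
d ≈ 193.41


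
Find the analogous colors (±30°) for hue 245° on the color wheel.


Base hue: 245°
Left analog: (245 - 30) mod 360 = 215°
Right analog: (245 + 30) mod 360 = 275°
Analogous hues = 215° and 275°


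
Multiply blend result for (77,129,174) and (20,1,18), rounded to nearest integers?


Multiply: C = A×B/255, rounded to nearest integer
R: 77×20/255 = 1540/255 ≈ 6.039 → 6
G: 129×1/255 = 129/255 ≈ 0.506 → 1
B: 174×18/255 = 3132/255 ≈ 12.282 → 12
= RGB(6, 1, 12)


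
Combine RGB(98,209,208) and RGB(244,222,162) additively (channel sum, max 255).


Additive: each channel = min(255, C₁+C₂)
R: 98+244 = 342 → 255
G: 209+222 = 431 → 255
B: 208+162 = 370 → 255
= RGB(255, 255, 255)


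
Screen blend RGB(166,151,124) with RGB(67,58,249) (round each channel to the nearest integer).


Screen: C = 255 - (255-A)×(255-B)/255, rounded to nearest integer
R: 255 - (255-166)×(255-67)/255 = 255 - 16732/255 ≈ 255 - 65.616 = 189.384 → 189
G: 255 - (255-151)×(255-58)/255 = 255 - 20488/255 ≈ 255 - 80.345 = 174.655 → 175
B: 255 - (255-124)×(255-249)/255 = 255 - 786/255 ≈ 255 - 3.082 = 251.918 → 252
= RGB(189, 175, 252)


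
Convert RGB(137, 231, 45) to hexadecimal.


R = 137 → 89 (hex)
G = 231 → E7 (hex)
B = 45 → 2D (hex)
Hex = #89E72D


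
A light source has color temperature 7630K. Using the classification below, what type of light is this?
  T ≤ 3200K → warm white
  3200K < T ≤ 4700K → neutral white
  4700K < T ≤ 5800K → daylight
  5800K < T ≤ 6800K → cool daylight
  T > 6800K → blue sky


Temperature: 7630K
7630K > 6800K → blue sky
Classification: blue sky


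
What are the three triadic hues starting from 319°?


Triadic: equally spaced at 120° intervals
H1 = 319°
H2 = (319 + 120) mod 360 = 79°
H3 = (319 + 240) mod 360 = 199°
Triadic = 319°, 79°, 199°


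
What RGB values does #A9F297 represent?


A9 → 169 (R)
F2 → 242 (G)
97 → 151 (B)
= RGB(169, 242, 151)


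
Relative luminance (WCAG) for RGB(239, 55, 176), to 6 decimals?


Linearize each channel (sRGB transfer function): c = v/255; c_lin = c/12.92 if c ≤ 0.04045, else ((c+0.055)/1.055)^2.4
  R: 239/255 ≈ 0.937255 > 0.04045 → ((0.937255+0.055)/1.055)^2.4 ≈ 0.863157
  G: 55/255 ≈ 0.215686 > 0.04045 → ((0.215686+0.055)/1.055)^2.4 ≈ 0.038204
  B: 176/255 ≈ 0.690196 > 0.04045 → ((0.690196+0.055)/1.055)^2.4 ≈ 0.434154
R_lin = 0.863157, G_lin = 0.038204, B_lin = 0.434154
L = 0.2126×R + 0.7152×G + 0.0722×B
L = 0.2126×0.863157 + 0.7152×0.038204 + 0.0722×0.434154
L ≈ 0.242177


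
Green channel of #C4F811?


Color: #C4F811
R = C4 = 196
G = F8 = 248
B = 11 = 17
Green = 248


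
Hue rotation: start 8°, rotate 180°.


New hue = (H + rotation) mod 360
New hue = (8 + 180) mod 360
= 188 mod 360
= 188°


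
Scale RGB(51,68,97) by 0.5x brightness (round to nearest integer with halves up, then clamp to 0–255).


Multiply each channel by 0.5, round half up, clamp to [0, 255]
R: 51×0.5 = 25.5 → round → 26
G: 68×0.5 = 34
B: 97×0.5 = 48.5 → round → 49
= RGB(26, 34, 49)


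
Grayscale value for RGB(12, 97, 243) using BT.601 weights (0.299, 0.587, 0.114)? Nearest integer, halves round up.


Gray = 0.299×R + 0.587×G + 0.114×B
Gray = 0.299×12 + 0.587×97 + 0.114×243
Gray = 3.588 + 56.939 + 27.702
Gray = 88.229 → round half up → 88
Gray = 88


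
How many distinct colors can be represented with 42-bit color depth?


Colors = 2^bits = 2^42
= 4,398,046,511,104 colors


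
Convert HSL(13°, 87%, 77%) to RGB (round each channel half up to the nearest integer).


H=13°, S=0.87, L=0.77
C = (1-|2L-1|)×S = (1-|0.54|)×0.87 = 0.4002
H' = H/60 = 13/60 ≈ 0.2167; X = C×(1-|H' mod 2 - 1|) = 0.08671
m = L - C/2 = 0.77 - 0.2001 = 0.5699
Sector ⌊H'⌋ = 0 → (R',G',B') = (0.4002, 0.08671, 0.0)
RGB = ((R'+m)×255, (G'+m)×255, (B'+m)×255) = (247.3755, 167.43555, 145.3245)
Round half up → RGB(247, 167, 145)


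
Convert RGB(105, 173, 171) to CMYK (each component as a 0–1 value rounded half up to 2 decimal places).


R'=105/255≈0.4118, G'=173/255≈0.6784, B'=171/255≈0.6706
K = 1 - max(R',G',B') = 1 - 173/255 = 82/255 = 0.32156… → 0.32
(1-R'-K)/(1-K) simplifies to (max-R)/max with max = 173:
C = (173-105)/173 = 68/173 = 0.39306… → 0.39
M = (173-173)/173 = 0/173 = 0 → 0.00
Y = (173-171)/173 = 2/173 = 0.01156… → 0.01
= CMYK(0.39, 0.00, 0.01, 0.32)


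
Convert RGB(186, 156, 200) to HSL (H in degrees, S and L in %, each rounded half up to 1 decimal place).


Normalize: R'=186/255≈0.7294, G'=156/255≈0.6118, B'=200/255≈0.7843
Max=200/255, Min=156/255, Δ=Max-Min=44/255
L = (Max+Min)/2 = (200+156)/510 = 356/510 = 0.69803… → L = 69.8%
L > 0.5 → S = Δ/(2-Max-Min) = 44/(510-200-156) = 44/154 = 0.28571… → S = 28.6%
(the 1/255 factors cancel in S and H, so raw channel differences can be used)
Max is B' → H = 60 × ((R-G)/Δ + 4) = 60 × ((186-156)/44 + 4)
  30/44 + 4 = 0.6818… + 4 = 4.6818…
  H = 60 × 4.6818… = 280.909…° → H = 280.9°
= HSL(280.9°, 28.6%, 69.8%)


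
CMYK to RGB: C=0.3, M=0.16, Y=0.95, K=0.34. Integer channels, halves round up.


R = 255 × (1-C) × (1-K) = 255 × 0.70 × 0.66 = 117.81 → 118
G = 255 × (1-M) × (1-K) = 255 × 0.84 × 0.66 = 141.372 → 141
B = 255 × (1-Y) × (1-K) = 255 × 0.05 × 0.66 = 8.415 → 8
= RGB(118, 141, 8)


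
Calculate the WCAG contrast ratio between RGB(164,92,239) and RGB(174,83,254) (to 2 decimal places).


Linearize each sRGB channel c=v/255: c/12.92 if c ≤ 0.04045 else ((c+0.055)/1.055)^2.4
L = 0.2126×R_lin + 0.7152×G_lin + 0.0722×B_lin
Color 1 (164,92,239):
  R=164: 164/255≈0.6431 > 0.04045 → ((0.6431+0.055)/1.055)^2.4 ≈ 0.37124
  G=92: 92/255≈0.3608 > 0.04045 → ((0.3608+0.055)/1.055)^2.4 ≈ 0.10702
  B=239: 239/255≈0.9373 > 0.04045 → ((0.9373+0.055)/1.055)^2.4 ≈ 0.86316
  L1 = 0.2126×0.37124 + 0.7152×0.10702 + 0.0722×0.86316 ≈ 0.21779
Color 2 (174,83,254):
  R=174: 174/255≈0.6824 > 0.04045 → ((0.6824+0.055)/1.055)^2.4 ≈ 0.42327
  G=83: 83/255≈0.3255 > 0.04045 → ((0.3255+0.055)/1.055)^2.4 ≈ 0.08650
  B=254: 254/255≈0.9961 > 0.04045 → ((0.9961+0.055)/1.055)^2.4 ≈ 0.99110
  L2 = 0.2126×0.42327 + 0.7152×0.08650 + 0.0722×0.99110 ≈ 0.22341
Lighter = 0.22341, Darker = 0.21779
Ratio = (L_lighter + 0.05) / (L_darker + 0.05)
Ratio = (0.22341 + 0.05) / (0.21779 + 0.05) = 0.27341 / 0.26779 ≈ 1.0210
Ratio ≈ 1.02:1
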